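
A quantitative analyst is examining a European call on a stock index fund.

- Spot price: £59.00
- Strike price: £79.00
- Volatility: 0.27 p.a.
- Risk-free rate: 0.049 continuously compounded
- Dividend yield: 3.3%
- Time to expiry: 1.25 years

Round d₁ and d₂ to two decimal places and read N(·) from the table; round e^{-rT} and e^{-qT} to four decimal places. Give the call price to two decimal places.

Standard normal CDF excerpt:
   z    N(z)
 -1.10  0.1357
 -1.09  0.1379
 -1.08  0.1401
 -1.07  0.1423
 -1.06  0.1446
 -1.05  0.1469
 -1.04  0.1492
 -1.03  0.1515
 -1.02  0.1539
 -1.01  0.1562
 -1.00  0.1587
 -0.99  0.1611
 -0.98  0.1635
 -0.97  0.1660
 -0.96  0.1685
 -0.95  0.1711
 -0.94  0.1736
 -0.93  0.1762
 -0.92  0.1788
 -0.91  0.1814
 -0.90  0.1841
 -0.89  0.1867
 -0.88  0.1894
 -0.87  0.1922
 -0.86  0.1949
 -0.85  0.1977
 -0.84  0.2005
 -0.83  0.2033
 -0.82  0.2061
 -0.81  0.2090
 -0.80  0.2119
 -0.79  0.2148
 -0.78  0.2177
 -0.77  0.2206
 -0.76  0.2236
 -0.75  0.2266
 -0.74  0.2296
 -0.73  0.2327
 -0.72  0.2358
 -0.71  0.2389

σ√T = 0.27 × 1.1180 = 0.3019
ln(S/K) + (r − q + σ²/2)T = ln(59/79) + (0.049 − 0.033 + 0.27²/2)·1.25 = -0.2919 + 0.0656 = -0.2263
d₁ = -0.2263 / 0.3019 = -0.7498 which rounds to -0.75
d₂ = d₁ − σ√T = -0.7498 − 0.3019 = -1.0517 which rounds to -1.05
e^(−qT) = e^(−0.033·1.25) = 0.9596;  e^(−rT) = e^(−0.049·1.25) = 0.9406
N(d₁) = N(-0.75) = 0.2266;  N(d₂) = N(-1.05) = 0.1469
C = 59·0.9596·0.2266 − 79·0.9406·0.1469 = 12.8293 − 10.9158 = 1.9135

£1.91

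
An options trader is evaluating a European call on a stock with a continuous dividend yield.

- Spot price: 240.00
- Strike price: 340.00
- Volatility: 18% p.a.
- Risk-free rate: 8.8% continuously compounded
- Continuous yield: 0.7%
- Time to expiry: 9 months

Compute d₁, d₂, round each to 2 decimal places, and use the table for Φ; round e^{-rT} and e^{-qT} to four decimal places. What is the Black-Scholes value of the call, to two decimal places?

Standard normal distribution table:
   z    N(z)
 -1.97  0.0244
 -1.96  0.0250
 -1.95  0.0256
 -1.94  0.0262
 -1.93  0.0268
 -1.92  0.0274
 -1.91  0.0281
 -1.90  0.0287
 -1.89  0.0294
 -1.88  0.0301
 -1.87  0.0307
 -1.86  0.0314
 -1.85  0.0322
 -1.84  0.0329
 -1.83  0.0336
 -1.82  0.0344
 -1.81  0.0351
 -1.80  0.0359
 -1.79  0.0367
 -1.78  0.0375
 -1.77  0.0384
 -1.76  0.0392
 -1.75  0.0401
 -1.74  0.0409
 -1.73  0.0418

T = 0.75;  σ√T = 0.1559
ln(S/K) + (r − q + σ²/2)T = ln(240/340) + (0.088 − 0.007 + 0.18²/2)·0.75 = -0.3483 + 0.0729 = -0.2754
d₁ = -0.2754 / 0.1559 = -1.7667 ⇒ -1.77
d₂ = d₁ − σ√T = -1.7667 − 0.1559 = -1.9226 ⇒ -1.92
exp(−qT) = exp(−0.007·0.75) = 0.9948;  exp(−rT) = exp(−0.088·0.75) = 0.9361
N(d₁) = N(-1.77) = 0.0384;  N(d₂) = N(-1.92) = 0.0274
C = 240·0.9948·0.0384 − 340·0.9361·0.0274 = 9.1681 − 8.7207 = 0.4474

0.45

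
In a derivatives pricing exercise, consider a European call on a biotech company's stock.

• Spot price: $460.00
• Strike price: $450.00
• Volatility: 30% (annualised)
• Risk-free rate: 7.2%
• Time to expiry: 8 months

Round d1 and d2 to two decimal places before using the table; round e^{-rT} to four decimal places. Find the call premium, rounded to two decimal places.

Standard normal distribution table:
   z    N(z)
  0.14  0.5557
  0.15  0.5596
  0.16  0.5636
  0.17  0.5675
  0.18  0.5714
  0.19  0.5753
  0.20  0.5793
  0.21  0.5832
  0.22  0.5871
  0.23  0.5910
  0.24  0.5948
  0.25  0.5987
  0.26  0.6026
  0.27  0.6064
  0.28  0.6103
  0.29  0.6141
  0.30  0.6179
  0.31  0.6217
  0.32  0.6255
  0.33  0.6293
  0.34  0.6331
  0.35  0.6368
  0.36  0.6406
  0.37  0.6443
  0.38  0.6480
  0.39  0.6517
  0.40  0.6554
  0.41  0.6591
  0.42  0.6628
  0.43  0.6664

$61.46

T = 0.6667;  σ√T = 0.2449
ln(S/K) + (r + σ²/2)T = ln(460/450) + (0.072 + 0.3²/2)·0.6667 = 0.0220 + 0.0780 = 0.1000
d₁ = 0.1000 / 0.2449 = 0.4082 which rounds to 0.41
d₂ = d₁ − σ√T = 0.4082 − 0.2449 = 0.1632 which rounds to 0.16
e^(−rT) = e^(−0.072·0.6667) = 0.9531
C = 460·N(0.41) − 450·0.9531·N(0.16) = 460·0.6591 − 450·0.9531·0.5636 = 303.1860 − 241.7252 = 61.4608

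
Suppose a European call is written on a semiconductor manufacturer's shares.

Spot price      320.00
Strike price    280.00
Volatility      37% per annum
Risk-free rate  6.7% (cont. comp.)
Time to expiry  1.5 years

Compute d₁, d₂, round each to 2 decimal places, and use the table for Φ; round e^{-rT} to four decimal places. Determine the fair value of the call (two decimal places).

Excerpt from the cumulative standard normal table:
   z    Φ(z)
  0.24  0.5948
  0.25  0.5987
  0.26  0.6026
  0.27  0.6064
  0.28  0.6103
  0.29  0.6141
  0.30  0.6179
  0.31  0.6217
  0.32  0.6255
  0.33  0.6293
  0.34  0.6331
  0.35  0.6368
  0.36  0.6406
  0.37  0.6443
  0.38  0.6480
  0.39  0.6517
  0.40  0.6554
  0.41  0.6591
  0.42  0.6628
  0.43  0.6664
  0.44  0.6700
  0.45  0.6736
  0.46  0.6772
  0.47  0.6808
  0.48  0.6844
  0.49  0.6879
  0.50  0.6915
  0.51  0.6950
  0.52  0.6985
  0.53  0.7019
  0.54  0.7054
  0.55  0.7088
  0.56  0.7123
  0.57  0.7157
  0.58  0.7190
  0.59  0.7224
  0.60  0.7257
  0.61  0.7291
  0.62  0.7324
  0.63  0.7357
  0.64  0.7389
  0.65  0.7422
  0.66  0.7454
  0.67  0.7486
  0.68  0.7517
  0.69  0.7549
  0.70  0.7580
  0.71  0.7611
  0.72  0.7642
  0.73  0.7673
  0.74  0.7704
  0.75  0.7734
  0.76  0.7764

σ√T = 0.37 × 1.2247 = 0.4532
d₁ = [ln(320/280) + (0.067 + 0.37²/2)·1.5] / 0.4532 = [0.1335 + 0.2032] / 0.4532 = 0.7430 ⇒ 0.74
d₂ = d₁ − σ√T = 0.7430 − 0.4532 = 0.2899 ⇒ 0.29
exp(−rT) = exp(−0.067·1.5) = 0.9044
N(d₁) = N(0.74) = 0.7704;  N(d₂) = N(0.29) = 0.6141
C = 320·0.7704 − 280·0.9044·0.6141 = 246.5280 − 155.5098 = 91.0182

91.02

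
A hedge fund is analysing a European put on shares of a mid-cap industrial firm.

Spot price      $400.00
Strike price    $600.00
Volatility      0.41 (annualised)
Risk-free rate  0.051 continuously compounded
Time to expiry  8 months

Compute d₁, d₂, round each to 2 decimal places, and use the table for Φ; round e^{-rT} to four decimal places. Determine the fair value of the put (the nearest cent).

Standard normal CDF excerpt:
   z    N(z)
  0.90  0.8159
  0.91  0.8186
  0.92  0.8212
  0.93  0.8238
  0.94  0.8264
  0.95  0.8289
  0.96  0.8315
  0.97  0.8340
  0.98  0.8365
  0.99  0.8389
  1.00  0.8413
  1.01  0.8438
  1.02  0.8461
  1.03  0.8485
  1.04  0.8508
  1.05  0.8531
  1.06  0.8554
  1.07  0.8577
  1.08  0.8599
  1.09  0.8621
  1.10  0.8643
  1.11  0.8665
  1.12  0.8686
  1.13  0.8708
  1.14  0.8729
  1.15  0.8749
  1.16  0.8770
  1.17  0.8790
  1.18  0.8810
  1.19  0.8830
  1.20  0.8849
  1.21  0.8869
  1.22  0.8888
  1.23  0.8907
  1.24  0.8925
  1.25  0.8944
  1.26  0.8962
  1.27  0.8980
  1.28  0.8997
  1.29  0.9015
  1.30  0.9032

T = 0.6667;  σ√T = 0.3348
d₁ = [ln(400/600) + (0.051 + 0.41²/2)·0.6667] / 0.3348 = [-0.4055 + 0.0900] / 0.3348 = -0.9423 ≈ -0.94
d₂ = d₁ − σ√T = -0.9423 − 0.3348 = -1.2770 ≈ -1.28
exp(−rT) = exp(−0.051·0.6667) = 0.9666
P = 600·0.9666·N(1.28) − 400·N(0.94) = 600·0.9666·0.8997 − 400·0.8264 = 521.7900 − 330.5600 = 191.2300

$191.23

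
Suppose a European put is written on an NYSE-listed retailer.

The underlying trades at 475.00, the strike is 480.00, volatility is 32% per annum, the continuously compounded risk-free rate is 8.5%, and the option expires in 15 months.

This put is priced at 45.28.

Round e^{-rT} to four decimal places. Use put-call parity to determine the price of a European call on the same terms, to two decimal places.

exp(−rT) = exp(−0.085·1.25) = 0.8992
Put-call parity: C − P = S − K·e^(−rT) = 475 − 480·0.8992 = 475 − 431.6160 = 43.3840
C = P + (C − P) = 45.28 + (43.3840) = 88.6640

88.66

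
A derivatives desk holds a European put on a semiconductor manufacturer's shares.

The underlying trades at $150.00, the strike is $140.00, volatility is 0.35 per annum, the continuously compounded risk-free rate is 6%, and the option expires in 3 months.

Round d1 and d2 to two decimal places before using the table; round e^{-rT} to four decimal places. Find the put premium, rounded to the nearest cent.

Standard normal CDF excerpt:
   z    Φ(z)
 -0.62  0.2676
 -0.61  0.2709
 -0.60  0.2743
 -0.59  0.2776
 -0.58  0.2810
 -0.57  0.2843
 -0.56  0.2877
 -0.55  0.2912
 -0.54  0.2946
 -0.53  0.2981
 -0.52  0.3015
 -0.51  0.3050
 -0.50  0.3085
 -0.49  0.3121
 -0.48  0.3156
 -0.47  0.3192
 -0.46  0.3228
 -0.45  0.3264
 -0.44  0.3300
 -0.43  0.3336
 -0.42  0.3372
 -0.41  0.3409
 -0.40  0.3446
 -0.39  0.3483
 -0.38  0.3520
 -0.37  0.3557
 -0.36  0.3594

T = 0.25;  σ√T = 0.1750
d₁ = [ln(150/140) + (0.06 + 0.35²/2)·0.25] / 0.1750 = [0.0690 + 0.0303] / 0.1750 = 0.5675 which rounds to 0.57
d₂ = d₁ − σ√T = 0.5675 − 0.1750 = 0.3925 which rounds to 0.39
exp(−rT) = exp(−0.06·0.25) = 0.9851
N(−d₂) = N(-0.39) = 0.3483;  N(−d₁) = N(-0.57) = 0.2843
P = 140·0.9851·0.3483 − 150·0.2843 = 48.0354 − 42.6450 = 5.3904

$5.39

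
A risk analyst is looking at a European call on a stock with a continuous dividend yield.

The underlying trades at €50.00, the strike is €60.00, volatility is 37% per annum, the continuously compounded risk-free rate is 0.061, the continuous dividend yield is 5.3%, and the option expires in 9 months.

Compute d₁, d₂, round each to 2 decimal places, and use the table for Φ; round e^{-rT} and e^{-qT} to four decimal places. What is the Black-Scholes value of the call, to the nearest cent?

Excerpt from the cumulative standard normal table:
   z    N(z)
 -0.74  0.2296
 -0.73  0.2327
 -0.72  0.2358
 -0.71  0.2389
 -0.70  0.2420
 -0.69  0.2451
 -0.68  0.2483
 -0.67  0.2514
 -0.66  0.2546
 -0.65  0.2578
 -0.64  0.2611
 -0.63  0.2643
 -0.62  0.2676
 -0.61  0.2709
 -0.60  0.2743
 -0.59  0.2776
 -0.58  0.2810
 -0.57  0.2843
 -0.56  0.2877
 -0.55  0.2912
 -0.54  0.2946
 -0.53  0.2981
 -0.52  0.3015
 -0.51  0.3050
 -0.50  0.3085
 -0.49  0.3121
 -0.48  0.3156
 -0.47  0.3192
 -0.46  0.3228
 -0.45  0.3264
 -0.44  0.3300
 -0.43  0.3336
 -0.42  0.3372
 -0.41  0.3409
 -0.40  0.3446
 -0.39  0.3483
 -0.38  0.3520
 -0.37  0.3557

T = 0.75;  σ√T = 0.3204
d₁ = [ln(50/60) + (0.061 − 0.053 + 0.37²/2)·0.75] / 0.3204 = [-0.1823 + 0.0573] / 0.3204 = -0.3901 ⇒ -0.39
d₂ = d₁ − σ√T = -0.3901 − 0.3204 = -0.7105 ⇒ -0.71
exp(−qT) = exp(−0.053·0.75) = 0.9610;  exp(−rT) = exp(−0.061·0.75) = 0.9553
N(d₁) = N(-0.39) = 0.3483;  N(d₂) = N(-0.71) = 0.2389
C = 50·0.9610·0.3483 − 60·0.9553·0.2389 = 16.7358 − 13.6933 = 3.0425

€3.04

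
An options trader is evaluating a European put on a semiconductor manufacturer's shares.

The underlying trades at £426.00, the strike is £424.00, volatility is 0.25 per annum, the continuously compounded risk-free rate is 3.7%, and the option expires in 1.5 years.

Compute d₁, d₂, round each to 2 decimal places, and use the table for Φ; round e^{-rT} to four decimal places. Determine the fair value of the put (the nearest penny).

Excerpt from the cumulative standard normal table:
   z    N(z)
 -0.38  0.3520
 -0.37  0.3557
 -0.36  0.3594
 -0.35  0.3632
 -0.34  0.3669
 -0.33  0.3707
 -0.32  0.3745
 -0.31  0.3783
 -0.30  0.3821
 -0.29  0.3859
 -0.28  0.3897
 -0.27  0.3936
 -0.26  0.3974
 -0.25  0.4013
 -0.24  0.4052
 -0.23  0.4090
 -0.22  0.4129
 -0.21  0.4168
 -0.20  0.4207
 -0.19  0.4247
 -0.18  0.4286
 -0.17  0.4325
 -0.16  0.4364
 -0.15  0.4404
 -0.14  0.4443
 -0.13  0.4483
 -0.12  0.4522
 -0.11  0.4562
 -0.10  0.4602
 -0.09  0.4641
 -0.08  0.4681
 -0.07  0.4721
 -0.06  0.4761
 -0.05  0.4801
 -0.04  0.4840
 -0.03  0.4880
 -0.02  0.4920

T = 1.5;  σ√T = 0.3062
ln(S/K) + (r + σ²/2)T = ln(426/424) + (0.037 + 0.25²/2)·1.5 = 0.0047 + 0.1024 = 0.1071
d₁ = 0.1071 / 0.3062 = 0.3497 ⇒ 0.35
d₂ = d₁ − σ√T = 0.3497 − 0.3062 = 0.0435 ⇒ 0.04
e^(−rT) = e^(−0.037·1.5) = 0.9460
N(−d₂) = N(-0.04) = 0.4840;  N(−d₁) = N(-0.35) = 0.3632
P = 424·0.9460·0.4840 − 426·0.3632 = 194.1343 − 154.7232 = 39.4111

£39.41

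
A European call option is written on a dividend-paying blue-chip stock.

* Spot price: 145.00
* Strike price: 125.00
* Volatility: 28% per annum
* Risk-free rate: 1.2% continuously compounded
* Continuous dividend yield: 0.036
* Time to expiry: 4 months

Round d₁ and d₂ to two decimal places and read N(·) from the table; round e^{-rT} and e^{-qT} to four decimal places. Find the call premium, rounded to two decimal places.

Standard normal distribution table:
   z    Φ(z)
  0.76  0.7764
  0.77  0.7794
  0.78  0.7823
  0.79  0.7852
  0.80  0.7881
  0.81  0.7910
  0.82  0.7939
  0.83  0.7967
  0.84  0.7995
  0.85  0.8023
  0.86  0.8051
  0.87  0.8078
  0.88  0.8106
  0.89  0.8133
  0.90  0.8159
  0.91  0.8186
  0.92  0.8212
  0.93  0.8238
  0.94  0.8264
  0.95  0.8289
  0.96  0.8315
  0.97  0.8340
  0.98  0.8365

T = 0.3333;  σ√T = 0.1617
d₁ = [ln(145/125) + (0.012 − 0.036 + 0.28²/2)·0.3333] / 0.1617 = [0.1484 + 0.0051] / 0.1617 = 0.9495 ≈ 0.95
d₂ = d₁ − σ√T = 0.9495 − 0.1617 = 0.7878 ≈ 0.79
exp(−qT) = exp(−0.036·0.3333) = 0.9881;  exp(−rT) = exp(−0.012·0.3333) = 0.9960
N(d₁) = N(0.95) = 0.8289;  N(d₂) = N(0.79) = 0.7852
C = 145·0.9881·0.8289 − 125·0.9960·0.7852 = 118.7602 − 97.7574 = 21.0028

21.00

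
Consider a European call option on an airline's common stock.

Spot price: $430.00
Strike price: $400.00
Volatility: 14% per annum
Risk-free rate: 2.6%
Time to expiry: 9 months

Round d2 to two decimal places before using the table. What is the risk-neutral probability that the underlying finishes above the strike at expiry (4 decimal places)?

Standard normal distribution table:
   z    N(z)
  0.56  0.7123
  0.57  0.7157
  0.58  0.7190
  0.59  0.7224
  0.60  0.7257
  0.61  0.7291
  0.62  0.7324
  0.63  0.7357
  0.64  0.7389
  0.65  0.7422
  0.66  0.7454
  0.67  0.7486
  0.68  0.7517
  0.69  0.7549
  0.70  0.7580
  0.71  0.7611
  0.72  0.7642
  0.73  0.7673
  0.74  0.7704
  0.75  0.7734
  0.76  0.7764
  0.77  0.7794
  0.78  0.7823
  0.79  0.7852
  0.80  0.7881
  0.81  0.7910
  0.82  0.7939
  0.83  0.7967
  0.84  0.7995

σ√T = 0.14·√0.75 = 0.1212
d₁ = [ln(430/400) + (0.026 + 0.14²/2)·0.75] / 0.1212 = [0.0723 + 0.0268] / 0.1212 = 0.8179 which rounds to 0.82
d₂ = d₁ − σ√T = 0.8179 − 0.1212 = 0.6967 which rounds to 0.70
Risk-neutral Pr[S_T > K] = N(d₂) = N(0.70) = 0.7580

0.7580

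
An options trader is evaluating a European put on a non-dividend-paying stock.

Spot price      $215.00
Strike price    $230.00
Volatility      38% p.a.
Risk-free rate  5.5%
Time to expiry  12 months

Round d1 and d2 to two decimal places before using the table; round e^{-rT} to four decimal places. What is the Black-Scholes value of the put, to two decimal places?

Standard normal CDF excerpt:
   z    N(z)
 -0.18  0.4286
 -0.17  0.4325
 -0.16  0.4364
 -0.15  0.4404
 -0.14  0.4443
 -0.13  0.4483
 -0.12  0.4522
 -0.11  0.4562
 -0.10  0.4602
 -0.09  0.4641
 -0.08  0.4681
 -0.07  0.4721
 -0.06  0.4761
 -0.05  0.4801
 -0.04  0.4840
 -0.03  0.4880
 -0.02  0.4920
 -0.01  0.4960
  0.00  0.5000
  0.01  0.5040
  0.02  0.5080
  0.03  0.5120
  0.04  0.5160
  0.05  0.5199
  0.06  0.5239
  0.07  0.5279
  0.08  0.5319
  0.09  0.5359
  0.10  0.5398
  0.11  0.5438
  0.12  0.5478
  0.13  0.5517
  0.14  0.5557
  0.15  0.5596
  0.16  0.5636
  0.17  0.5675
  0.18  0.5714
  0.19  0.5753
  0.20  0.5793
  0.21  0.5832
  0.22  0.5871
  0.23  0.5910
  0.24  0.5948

$33.98

T = 1;  σ√T = 0.3800
d₁ = [ln(215/230) + (0.055 + 0.38²/2)·1] / 0.3800 = [-0.0674 + 0.1272] / 0.3800 = 0.1573 which rounds to 0.16
d₂ = d₁ − σ√T = 0.1573 − 0.3800 = -0.2227 which rounds to -0.22
exp(−rT) = exp(−0.055·1) = 0.9465
P = 230·0.9465·N(0.22) − 215·N(-0.16) = 230·0.9465·0.5871 − 215·0.4364 = 127.8087 − 93.8260 = 33.9827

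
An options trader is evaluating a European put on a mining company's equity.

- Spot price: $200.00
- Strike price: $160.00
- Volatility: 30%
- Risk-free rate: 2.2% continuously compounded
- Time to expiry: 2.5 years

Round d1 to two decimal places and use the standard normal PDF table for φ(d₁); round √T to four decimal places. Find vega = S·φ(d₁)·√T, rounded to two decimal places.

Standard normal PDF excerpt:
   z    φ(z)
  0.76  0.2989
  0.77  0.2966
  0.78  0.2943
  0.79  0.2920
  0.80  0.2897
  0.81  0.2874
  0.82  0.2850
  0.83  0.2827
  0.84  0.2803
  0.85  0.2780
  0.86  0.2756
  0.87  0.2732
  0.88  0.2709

T = 2.5;  σ√T = 0.4743
d₁ = [ln(200/160) + (0.022 + ½·0.3²)·2.5] / (σ√T) = (0.2231 + 0.1675) / 0.4743 = 0.8235 → 0.82
√T = √2.5 = 1.5811
φ(d₁) = φ(0.82) = 0.2850
vega = S·φ(d₁)·√T = 200·0.2850·1.5811 = 90.1227
(Vega is the same for a European call and put with the same parameters.)

90.12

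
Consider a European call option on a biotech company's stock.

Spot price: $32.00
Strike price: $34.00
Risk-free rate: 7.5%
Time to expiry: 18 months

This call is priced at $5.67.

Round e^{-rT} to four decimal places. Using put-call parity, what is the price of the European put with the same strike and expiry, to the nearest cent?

exp(−rT) = exp(−0.075·1.5) = 0.8936
Put-call parity: C − P = S − K·e^(−rT) = 32 − 34·0.8936 = 32 − 30.3824 = 1.6176
P = C − (C − P) = 5.67 − (1.6176) = 4.0524

$4.05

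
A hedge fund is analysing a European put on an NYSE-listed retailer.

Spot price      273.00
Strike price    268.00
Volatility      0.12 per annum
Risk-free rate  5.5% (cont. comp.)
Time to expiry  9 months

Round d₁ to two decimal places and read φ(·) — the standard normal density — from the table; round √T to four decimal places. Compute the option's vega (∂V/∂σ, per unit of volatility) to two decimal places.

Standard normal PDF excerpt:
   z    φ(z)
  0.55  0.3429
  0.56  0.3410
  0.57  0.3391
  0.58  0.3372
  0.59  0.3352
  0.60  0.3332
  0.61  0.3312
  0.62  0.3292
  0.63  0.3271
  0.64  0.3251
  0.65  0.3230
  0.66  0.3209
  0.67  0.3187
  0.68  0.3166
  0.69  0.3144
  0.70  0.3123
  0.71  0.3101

T = 0.75;  σ√T = 0.1039
ln(S/K) + (r + σ²/2)T = ln(273/268) + (0.055 + 0.12²/2)·0.75 = 0.0185 + 0.0466 = 0.0651
d₁ = 0.0651 / 0.1039 = 0.6268 which rounds to 0.63
√T = √0.75 = 0.8660
φ(d₁) = φ(0.63) = 0.3271
vega = S·φ(d₁)·√T = 273·0.3271·0.8660 = 77.3323

77.33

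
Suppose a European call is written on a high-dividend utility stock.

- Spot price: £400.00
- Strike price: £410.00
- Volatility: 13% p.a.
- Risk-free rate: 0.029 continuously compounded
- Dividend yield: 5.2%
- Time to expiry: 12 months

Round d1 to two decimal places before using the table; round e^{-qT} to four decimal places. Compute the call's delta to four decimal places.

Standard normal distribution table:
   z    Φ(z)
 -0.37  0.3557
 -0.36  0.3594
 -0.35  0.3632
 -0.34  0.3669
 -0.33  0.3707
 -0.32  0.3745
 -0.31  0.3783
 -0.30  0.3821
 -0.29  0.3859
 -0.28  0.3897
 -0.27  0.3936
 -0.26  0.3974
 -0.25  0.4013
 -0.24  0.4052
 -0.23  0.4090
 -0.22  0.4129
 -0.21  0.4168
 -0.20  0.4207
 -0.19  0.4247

σ√T = 0.13·√1 = 0.1300
d₁ = [ln(400/410) + (0.029 − 0.052 + 0.13²/2)·1] / 0.1300 = [-0.0247 − 0.0145] / 0.1300 = -0.3019 which rounds to -0.30
N(d₁) = N(-0.30) = 0.3821
Δ_call = exp(−qT)·N(d₁) = 0.9493·0.3821 = 0.3627

0.3627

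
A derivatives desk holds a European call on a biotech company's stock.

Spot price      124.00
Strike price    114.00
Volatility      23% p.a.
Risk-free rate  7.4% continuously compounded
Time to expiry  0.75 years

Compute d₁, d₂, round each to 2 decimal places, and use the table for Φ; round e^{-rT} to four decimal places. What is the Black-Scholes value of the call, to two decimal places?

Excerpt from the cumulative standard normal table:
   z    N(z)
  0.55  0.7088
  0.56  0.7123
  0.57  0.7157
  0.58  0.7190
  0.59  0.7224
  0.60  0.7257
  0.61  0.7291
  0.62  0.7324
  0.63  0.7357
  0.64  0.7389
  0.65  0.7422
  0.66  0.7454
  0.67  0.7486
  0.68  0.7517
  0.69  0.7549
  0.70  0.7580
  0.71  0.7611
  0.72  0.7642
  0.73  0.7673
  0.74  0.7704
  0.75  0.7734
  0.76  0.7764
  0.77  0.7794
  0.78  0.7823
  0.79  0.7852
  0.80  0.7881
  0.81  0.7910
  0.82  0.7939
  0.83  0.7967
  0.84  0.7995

T = 0.75;  σ√T = 0.1992
ln(S/K) + (r + σ²/2)T = ln(124/114) + (0.074 + 0.23²/2)·0.75 = 0.0841 + 0.0753 = 0.1594
d₁ = 0.1594 / 0.1992 = 0.8004 → 0.80
d₂ = d₁ − σ√T = 0.8004 − 0.1992 = 0.6012 → 0.60
exp(−rT) = exp(−0.074·0.75) = 0.9460
N(d₁) = N(0.80) = 0.7881;  N(d₂) = N(0.60) = 0.7257
C = 124·0.7881 − 114·0.9460·0.7257 = 97.7244 − 78.2624 = 19.4620

19.46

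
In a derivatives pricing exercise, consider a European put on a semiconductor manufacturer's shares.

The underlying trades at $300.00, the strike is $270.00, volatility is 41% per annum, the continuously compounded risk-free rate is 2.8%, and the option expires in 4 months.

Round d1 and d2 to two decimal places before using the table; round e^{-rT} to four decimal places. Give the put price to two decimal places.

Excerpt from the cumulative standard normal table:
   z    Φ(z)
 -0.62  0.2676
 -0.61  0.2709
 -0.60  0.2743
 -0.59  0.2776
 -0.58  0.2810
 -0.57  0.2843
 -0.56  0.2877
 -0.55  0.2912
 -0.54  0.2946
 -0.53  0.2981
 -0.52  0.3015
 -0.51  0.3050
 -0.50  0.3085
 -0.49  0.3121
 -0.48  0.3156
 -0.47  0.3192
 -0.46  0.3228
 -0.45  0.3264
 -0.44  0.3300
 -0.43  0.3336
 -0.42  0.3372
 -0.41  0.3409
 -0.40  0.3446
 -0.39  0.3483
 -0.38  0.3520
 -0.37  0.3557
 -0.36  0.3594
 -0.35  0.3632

σ√T = 0.41 × 0.5774 = 0.2367
d₁ = [ln(300/270) + (0.028 + 0.41²/2)·0.3333] / 0.2367 = [0.1054 + 0.0373] / 0.2367 = 0.6029 which rounds to 0.60
d₂ = d₁ − σ√T = 0.6029 − 0.2367 = 0.3662 which rounds to 0.37
e^(−rT) = e^(−0.028·0.3333) = 0.9907
N(−d₂) = N(-0.37) = 0.3557;  N(−d₁) = N(-0.60) = 0.2743
P = 270·0.9907·0.3557 − 300·0.2743 = 95.1458 − 82.2900 = 12.8558

$12.86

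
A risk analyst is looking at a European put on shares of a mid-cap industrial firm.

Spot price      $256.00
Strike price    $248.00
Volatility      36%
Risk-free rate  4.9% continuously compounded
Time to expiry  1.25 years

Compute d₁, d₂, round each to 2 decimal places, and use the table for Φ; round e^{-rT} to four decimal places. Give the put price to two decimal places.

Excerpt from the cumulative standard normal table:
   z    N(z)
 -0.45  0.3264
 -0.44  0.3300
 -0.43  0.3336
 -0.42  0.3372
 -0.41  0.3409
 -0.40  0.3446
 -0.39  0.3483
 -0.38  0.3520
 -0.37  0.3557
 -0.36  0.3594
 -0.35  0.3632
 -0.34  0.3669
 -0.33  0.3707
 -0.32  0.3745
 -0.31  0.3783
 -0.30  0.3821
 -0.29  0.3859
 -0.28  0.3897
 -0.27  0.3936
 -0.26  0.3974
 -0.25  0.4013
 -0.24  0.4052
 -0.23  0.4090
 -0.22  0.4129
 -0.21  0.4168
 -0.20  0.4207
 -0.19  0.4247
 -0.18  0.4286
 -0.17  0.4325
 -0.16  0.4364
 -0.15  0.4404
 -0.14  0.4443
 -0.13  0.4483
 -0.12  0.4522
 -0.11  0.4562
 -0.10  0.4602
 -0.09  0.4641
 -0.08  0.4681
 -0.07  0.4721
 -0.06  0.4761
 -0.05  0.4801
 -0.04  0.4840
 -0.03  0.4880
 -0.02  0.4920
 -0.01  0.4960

$28.43

T = 1.25;  σ√T = 0.4025
ln(S/K) + (r + σ²/2)T = ln(256/248) + (0.049 + 0.36²/2)·1.25 = 0.0317 + 0.1422 = 0.1740
d₁ = 0.1740 / 0.4025 = 0.4323 which rounds to 0.43
d₂ = d₁ − σ√T = 0.4323 − 0.4025 = 0.0298 which rounds to 0.03
exp(−rT) = exp(−0.049·1.25) = 0.9406
N(−d₂) = N(-0.03) = 0.4880;  N(−d₁) = N(-0.43) = 0.3336
P = 248·0.9406·0.4880 − 256·0.3336 = 113.8352 − 85.4016 = 28.4336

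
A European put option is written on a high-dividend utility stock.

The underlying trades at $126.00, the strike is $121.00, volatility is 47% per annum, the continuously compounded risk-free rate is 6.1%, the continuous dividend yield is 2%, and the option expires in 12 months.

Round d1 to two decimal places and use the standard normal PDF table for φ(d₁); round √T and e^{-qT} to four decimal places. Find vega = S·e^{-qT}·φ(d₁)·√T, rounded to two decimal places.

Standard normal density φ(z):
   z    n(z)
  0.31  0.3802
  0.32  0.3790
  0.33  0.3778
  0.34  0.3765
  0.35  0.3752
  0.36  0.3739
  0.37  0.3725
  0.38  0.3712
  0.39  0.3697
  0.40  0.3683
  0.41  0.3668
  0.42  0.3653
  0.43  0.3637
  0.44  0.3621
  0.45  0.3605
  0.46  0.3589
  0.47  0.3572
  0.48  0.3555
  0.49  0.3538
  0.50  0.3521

σ√T = 0.47·√1 = 0.4700
d₁ = [ln(126/121) + (0.061 − 0.02 + 0.47²/2)·1] / 0.4700 = [0.0405 + 0.1514] / 0.4700 = 0.4084 → 0.41
√T = √1 = 1.0000
φ(d₁) = φ(0.41) = 0.3668
exp(−qT) = exp(−0.02·1) = 0.9802
vega = S·exp(−qT)·φ(d₁)·√T = 126·0.9802·0.3668·1.0000 = 45.3017

45.30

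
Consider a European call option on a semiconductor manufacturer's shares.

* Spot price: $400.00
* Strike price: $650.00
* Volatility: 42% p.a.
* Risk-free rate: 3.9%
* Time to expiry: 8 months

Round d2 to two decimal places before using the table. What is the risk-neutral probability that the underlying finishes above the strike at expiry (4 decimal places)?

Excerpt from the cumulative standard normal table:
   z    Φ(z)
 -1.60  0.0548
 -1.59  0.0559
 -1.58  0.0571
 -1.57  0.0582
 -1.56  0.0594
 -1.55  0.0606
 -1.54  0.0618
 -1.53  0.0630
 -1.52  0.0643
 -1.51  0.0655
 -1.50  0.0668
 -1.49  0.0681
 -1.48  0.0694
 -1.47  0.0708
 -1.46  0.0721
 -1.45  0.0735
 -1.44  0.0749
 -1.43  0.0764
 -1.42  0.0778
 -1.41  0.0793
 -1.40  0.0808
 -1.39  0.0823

σ√T = 0.42·√0.6667 = 0.3429
d₁ = [ln(400/650) + (0.039 + 0.42²/2)·0.6667] / 0.3429 = [-0.4855 + 0.0848] / 0.3429 = -1.1685 ≈ -1.17
d₂ = d₁ − σ√T = -1.1685 − 0.3429 = -1.5114 ≈ -1.51
Pr(exercise) under Q = N(d₂) = 0.0655

0.0655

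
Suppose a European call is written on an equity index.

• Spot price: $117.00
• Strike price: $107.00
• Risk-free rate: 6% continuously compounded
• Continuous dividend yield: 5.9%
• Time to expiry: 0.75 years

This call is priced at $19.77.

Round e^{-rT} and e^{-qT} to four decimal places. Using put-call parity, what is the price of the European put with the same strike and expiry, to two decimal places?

$10.13

exp(−qT) = exp(−0.059·0.75) = 0.9567;  exp(−rT) = exp(−0.06·0.75) = 0.9560
Put-call parity: C − P = S·e^(−qT) − K·e^(−rT) = 117·0.9567 − 107·0.9560 = 111.9339 − 102.2920 = 9.6419
P = C − (C − P) = 19.77 − (9.6419) = 10.1281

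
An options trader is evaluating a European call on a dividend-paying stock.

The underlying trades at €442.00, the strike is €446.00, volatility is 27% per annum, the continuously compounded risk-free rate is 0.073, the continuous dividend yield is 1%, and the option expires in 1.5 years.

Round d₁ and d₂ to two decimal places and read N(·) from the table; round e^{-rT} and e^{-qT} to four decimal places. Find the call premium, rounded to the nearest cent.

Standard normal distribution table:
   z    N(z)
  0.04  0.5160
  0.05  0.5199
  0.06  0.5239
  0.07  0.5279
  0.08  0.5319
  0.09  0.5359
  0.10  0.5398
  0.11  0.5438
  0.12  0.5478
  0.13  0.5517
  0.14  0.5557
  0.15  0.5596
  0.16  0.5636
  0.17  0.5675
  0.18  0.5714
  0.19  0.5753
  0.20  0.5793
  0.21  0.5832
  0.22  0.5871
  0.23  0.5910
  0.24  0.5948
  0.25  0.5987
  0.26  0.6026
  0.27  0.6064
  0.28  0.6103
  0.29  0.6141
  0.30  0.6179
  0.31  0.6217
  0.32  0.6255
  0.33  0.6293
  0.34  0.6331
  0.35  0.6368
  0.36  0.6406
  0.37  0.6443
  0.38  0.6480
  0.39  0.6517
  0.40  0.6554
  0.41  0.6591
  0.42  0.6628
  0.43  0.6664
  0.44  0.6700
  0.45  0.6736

σ√T = 0.27·√1.5 = 0.3307
d₁ = [ln(442/446) + (0.073 − 0.01 + 0.27²/2)·1.5] / 0.3307 = [-0.0090 + 0.1492] / 0.3307 = 0.4239 which rounds to 0.42
d₂ = d₁ − σ√T = 0.4239 − 0.3307 = 0.0932 which rounds to 0.09
e^(−qT) = e^(−0.01·1.5) = 0.9851;  e^(−rT) = e^(−0.073·1.5) = 0.8963
N(d₁) = N(0.42) = 0.6628;  N(d₂) = N(0.09) = 0.5359
C = 442·0.9851·0.6628 − 446·0.8963·0.5359 = 288.5925 − 214.2259 = 74.3666

€74.37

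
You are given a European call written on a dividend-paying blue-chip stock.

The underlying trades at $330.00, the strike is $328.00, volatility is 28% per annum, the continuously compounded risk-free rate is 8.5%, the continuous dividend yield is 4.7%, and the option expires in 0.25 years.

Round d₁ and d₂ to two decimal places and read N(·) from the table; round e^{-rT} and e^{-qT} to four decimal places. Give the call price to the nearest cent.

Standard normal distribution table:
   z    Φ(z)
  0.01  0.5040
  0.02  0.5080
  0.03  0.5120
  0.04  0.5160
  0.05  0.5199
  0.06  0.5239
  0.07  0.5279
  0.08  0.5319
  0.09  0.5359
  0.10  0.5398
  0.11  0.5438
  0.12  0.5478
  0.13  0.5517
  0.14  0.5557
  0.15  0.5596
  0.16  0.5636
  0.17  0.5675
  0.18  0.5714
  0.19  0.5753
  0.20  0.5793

σ√T = 0.28·√0.25 = 0.1400
ln(S/K) + (r − q + σ²/2)T = ln(330/328) + (0.085 − 0.047 + 0.28²/2)·0.25 = 0.0061 + 0.0193 = 0.0254
d₁ = 0.0254 / 0.1400 = 0.1813 which rounds to 0.18
d₂ = d₁ − σ√T = 0.1813 − 0.1400 = 0.0413 which rounds to 0.04
exp(−qT) = exp(−0.047·0.25) = 0.9883;  exp(−rT) = exp(−0.085·0.25) = 0.9790
C = 330·0.9883·N(0.18) − 328·0.9790·N(0.04) = 330·0.9883·0.5714 − 328·0.9790·0.5160 = 186.3558 − 165.6938 = 20.6620

$20.66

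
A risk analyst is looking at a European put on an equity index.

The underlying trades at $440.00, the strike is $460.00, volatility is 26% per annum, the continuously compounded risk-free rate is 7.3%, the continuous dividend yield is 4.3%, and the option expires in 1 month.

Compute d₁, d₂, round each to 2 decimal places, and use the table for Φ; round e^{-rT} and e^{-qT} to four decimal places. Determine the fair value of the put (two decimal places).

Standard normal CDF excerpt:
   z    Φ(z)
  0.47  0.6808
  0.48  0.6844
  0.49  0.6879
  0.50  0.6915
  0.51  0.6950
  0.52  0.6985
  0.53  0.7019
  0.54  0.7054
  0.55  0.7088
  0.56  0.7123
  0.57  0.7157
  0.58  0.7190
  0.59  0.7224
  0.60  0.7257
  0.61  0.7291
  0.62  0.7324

$25.55

σ√T = 0.26·√0.08333 = 0.0751
d₁ = [ln(440/460) + (0.073 − 0.043 + ½·0.26²)·0.08333] / (σ√T) = (-0.0445 + 0.0053) / 0.0751 = -0.5214 which rounds to -0.52
d₂ = -0.5214 − 0.0751 = -0.5965 which rounds to -0.60
e^(−qT) = e^(−0.043·0.08333) = 0.9964;  e^(−rT) = e^(−0.073·0.08333) = 0.9939
N(−d₂) = N(0.60) = 0.7257;  N(−d₁) = N(0.52) = 0.6985
P = 460·0.9939·0.7257 − 440·0.9964·0.6985 = 331.7857 − 306.2336 = 25.5521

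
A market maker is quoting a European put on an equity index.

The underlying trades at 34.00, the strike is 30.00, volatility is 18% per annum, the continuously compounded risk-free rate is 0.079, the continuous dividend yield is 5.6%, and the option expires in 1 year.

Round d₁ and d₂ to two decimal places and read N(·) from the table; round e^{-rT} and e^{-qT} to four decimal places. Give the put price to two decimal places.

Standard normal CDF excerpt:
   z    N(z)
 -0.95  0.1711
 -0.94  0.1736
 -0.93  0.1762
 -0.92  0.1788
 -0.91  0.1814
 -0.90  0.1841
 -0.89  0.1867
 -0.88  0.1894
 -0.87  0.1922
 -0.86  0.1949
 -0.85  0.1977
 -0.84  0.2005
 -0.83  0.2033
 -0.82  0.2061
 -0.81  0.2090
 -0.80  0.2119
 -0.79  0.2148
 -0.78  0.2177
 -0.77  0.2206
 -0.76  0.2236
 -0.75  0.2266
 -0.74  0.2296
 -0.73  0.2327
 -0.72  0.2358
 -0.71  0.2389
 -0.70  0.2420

0.62

σ√T = 0.18 × 1.0000 = 0.1800
d₁ = [ln(34/30) + (0.079 − 0.056 + ½·0.18²)·1] / (σ√T) = (0.1252 + 0.0392) / 0.1800 = 0.9131 ⇒ 0.91
d₂ = 0.9131 − 0.1800 = 0.7331 ⇒ 0.73
e^(−qT) = e^(−0.056·1) = 0.9455;  e^(−rT) = e^(−0.079·1) = 0.9240
N(−d₂) = N(-0.73) = 0.2327;  N(−d₁) = N(-0.91) = 0.1814
P = 30·0.9240·0.2327 − 34·0.9455·0.1814 = 6.4504 − 5.8315 = 0.6190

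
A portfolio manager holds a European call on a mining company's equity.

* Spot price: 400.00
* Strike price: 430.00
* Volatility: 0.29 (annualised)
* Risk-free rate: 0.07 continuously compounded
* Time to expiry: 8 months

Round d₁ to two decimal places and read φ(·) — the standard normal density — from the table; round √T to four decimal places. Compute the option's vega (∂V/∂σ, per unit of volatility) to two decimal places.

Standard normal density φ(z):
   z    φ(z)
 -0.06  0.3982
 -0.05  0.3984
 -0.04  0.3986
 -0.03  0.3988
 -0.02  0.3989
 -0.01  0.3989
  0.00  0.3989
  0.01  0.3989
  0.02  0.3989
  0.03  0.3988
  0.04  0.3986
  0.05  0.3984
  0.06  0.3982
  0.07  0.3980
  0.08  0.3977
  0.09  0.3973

σ√T = 0.29·√0.6667 = 0.2368
ln(S/K) + (r + σ²/2)T = ln(400/430) + (0.07 + 0.29²/2)·0.6667 = -0.0723 + 0.0747 = 0.0024
d₁ = 0.0024 / 0.2368 = 0.0100 which rounds to 0.01
√T = √0.6667 = 0.8165
φ(d₁) = φ(0.01) = 0.3989
vega = S·φ(d₁)·√T = 400·0.3989·0.8165 = 130.2807
(Vega is the same for a European call and put with the same parameters.)

130.28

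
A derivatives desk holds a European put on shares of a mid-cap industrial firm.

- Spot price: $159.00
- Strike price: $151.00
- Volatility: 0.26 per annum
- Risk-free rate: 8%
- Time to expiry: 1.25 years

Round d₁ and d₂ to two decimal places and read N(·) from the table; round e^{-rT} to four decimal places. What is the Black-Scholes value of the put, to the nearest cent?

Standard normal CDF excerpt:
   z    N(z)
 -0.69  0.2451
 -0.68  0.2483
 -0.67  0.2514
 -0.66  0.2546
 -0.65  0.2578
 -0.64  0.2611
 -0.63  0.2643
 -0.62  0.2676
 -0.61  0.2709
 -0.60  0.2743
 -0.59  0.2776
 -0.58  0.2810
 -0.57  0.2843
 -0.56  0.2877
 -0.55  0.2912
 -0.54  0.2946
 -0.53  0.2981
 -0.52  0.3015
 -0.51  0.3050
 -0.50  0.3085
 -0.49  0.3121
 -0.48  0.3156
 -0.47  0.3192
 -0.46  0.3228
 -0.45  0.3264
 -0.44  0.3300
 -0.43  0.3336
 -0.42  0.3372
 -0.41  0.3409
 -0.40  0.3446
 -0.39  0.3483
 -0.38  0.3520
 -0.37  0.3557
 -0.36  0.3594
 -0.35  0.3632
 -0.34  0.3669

$8.12

σ√T = 0.26·√1.25 = 0.2907
ln(S/K) + (r + σ²/2)T = ln(159/151) + (0.08 + 0.26²/2)·1.25 = 0.0516 + 0.1423 = 0.1939
d₁ = 0.1939 / 0.2907 = 0.6669 → 0.67
d₂ = d₁ − σ√T = 0.6669 − 0.2907 = 0.3763 → 0.38
e^(−rT) = e^(−0.08·1.25) = 0.9048
N(−d₂) = N(-0.38) = 0.3520;  N(−d₁) = N(-0.67) = 0.2514
P = 151·0.9048·0.3520 − 159·0.2514 = 48.0919 − 39.9726 = 8.1193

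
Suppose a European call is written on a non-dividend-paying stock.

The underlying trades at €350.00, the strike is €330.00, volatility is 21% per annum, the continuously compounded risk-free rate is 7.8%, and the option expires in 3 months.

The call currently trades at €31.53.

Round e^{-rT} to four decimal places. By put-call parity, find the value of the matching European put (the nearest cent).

€5.16

exp(−rT) = exp(−0.078·0.25) = 0.9807
Put-call parity: C − P = S − K·e^(−rT) = 350 − 330·0.9807 = 350 − 323.6310 = 26.3690
P = C − (C − P) = 31.53 − (26.3690) = 5.1610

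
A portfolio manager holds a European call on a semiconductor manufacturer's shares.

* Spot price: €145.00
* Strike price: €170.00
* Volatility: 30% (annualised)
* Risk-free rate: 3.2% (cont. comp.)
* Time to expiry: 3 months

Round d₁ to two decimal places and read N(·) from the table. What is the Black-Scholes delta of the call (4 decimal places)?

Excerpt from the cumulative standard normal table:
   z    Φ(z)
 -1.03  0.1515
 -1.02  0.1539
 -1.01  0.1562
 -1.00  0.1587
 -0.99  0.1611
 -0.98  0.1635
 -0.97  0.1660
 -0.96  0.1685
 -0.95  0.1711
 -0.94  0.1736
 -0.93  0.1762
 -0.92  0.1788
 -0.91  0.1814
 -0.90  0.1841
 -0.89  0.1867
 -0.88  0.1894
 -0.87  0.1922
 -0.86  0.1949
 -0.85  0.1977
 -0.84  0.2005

T = 0.25;  σ√T = 0.1500
d₁ = [ln(145/170) + (0.032 + 0.3²/2)·0.25] / 0.1500 = [-0.1591 + 0.0192] / 0.1500 = -0.9321 ≈ -0.93
N(d₁) = N(-0.93) = 0.1762
Δ_call = N(d₁) = 0.1762

0.1762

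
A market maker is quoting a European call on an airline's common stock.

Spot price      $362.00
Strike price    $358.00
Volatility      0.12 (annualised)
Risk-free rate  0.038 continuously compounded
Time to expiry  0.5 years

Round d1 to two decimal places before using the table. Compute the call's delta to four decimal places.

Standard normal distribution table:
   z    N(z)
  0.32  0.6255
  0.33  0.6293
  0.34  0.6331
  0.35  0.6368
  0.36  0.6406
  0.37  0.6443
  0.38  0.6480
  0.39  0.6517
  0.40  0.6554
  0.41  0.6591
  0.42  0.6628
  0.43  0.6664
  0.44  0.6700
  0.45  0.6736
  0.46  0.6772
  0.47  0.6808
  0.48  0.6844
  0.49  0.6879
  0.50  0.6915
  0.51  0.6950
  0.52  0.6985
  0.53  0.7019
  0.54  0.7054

0.6554

T = 0.5;  σ√T = 0.0849
ln(S/K) + (r + σ²/2)T = ln(362/358) + (0.038 + 0.12²/2)·0.5 = 0.0111 + 0.0226 = 0.0337
d₁ = 0.0337 / 0.0849 = 0.3973 ≈ 0.40
N(d₁) = N(0.40) = 0.6554
Δ_call = N(d₁) = 0.6554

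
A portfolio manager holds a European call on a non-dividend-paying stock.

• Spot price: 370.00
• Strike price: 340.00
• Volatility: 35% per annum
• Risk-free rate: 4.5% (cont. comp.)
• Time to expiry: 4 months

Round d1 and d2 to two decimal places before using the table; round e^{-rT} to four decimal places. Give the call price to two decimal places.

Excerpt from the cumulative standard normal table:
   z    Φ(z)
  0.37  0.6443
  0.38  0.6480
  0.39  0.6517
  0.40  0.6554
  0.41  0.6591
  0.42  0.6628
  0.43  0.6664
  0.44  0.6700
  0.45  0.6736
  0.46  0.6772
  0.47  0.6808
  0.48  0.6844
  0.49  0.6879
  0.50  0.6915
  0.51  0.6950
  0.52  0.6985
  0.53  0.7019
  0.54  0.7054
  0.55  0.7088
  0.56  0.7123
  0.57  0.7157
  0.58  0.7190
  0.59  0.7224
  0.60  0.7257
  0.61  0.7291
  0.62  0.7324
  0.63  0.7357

49.01

T = 0.3333;  σ√T = 0.2021
d₁ = [ln(370/340) + (0.045 + ½·0.35²)·0.3333] / (σ√T) = (0.0846 + 0.0354) / 0.2021 = 0.5937 → 0.59
d₂ = 0.5937 − 0.2021 = 0.3916 → 0.39
exp(−rT) = exp(−0.045·0.3333) = 0.9851
N(d₁) = N(0.59) = 0.7224;  N(d₂) = N(0.39) = 0.6517
C = 370·0.7224 − 340·0.9851·0.6517 = 267.2880 − 218.2765 = 49.0115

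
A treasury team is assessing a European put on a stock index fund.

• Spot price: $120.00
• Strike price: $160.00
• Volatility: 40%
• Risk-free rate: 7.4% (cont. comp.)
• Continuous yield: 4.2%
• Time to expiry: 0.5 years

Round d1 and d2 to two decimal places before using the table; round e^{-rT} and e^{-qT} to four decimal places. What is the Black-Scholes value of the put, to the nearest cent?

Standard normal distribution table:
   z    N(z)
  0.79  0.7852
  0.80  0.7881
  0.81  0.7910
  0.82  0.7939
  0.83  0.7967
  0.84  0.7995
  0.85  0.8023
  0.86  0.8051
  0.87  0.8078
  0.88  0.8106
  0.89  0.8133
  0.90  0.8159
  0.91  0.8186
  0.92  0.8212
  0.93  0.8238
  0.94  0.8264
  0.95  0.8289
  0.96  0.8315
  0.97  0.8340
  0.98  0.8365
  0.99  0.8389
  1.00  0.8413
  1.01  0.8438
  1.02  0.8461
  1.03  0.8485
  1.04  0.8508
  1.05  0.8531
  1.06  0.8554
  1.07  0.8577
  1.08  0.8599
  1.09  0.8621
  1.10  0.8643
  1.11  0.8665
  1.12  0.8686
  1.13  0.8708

$39.98

σ√T = 0.4·√0.5 = 0.2828
ln(S/K) + (r − q + σ²/2)T = ln(120/160) + (0.074 − 0.042 + 0.4²/2)·0.5 = -0.2877 + 0.0560 = -0.2317
d₁ = -0.2317 / 0.2828 = -0.8191 ⇒ -0.82
d₂ = d₁ − σ√T = -0.8191 − 0.2828 = -1.1020 ⇒ -1.10
e^(−qT) = e^(−0.042·0.5) = 0.9792;  e^(−rT) = e^(−0.074·0.5) = 0.9637
N(−d₂) = N(1.10) = 0.8643;  N(−d₁) = N(0.82) = 0.7939
P = 160·0.9637·0.8643 − 120·0.9792·0.7939 = 133.2681 − 93.2864 = 39.9817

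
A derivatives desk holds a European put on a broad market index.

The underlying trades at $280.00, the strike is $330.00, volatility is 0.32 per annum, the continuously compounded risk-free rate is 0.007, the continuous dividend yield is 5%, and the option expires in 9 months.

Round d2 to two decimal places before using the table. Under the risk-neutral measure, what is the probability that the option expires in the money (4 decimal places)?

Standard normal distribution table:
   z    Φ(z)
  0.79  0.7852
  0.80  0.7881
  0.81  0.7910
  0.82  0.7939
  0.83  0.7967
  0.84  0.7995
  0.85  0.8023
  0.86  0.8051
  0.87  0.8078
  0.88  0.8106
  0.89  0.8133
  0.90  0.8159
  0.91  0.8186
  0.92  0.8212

0.8023

σ√T = 0.32 × 0.8660 = 0.2771
d₁ = [ln(280/330) + (0.007 − 0.05 + ½·0.32²)·0.75] / (σ√T) = (-0.1643 + 0.0061) / 0.2771 = -0.5707 which rounds to -0.57
d₂ = -0.5707 − 0.2771 = -0.8478 which rounds to -0.85
Pr(exercise) under Q = N(−d₂) = N(0.85) = 0.8023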